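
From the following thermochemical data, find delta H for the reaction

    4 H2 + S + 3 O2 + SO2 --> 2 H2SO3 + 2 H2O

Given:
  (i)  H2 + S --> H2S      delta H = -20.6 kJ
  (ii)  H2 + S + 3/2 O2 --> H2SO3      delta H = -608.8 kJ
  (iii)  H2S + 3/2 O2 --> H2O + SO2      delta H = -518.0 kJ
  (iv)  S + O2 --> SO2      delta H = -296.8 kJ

delta H = -1404.4 kJ

(i) × 2: (2)·(-20.6) = -41.2 kJ
(ii) × 2: (2)·(-608.8) = -1217.6 kJ
(iii) × 2: (2)·(-518.0) = -1036.0 kJ
(iv) reversed and × 3: (-3)·(-296.8) = +890.4 kJ
Combining the equations, delta H = (2)·(-20.6) + (2)·(-608.8) + (2)·(-518.0) + (-3)·(-296.8) = -1404.4 kJ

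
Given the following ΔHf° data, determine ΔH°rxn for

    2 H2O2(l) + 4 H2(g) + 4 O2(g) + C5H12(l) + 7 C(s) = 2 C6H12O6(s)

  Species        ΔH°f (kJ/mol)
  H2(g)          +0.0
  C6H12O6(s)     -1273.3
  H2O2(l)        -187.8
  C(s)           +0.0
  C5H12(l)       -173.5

ΔH°rxn = -1997.5 kJ/mol

Products: 2·(-1273.3) = -2546.6
Reactants: 2·(-187.8) + 4·(+0.0) + 4·(+0.0) + 1·(-173.5) + 7·(+0.0) = -549.1
ΔH°rxn = (-2546.6) − (-549.1) = -1997.5 kJ/mol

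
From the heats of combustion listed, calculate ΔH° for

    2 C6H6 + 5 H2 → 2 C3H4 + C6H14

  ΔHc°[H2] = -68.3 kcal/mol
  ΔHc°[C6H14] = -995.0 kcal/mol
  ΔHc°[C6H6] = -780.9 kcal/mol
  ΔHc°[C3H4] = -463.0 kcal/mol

With combustion enthalpies, reactants minus products:
= [2·(-780.9) + 5·(-68.3)] − [2·(-463.0) + 1·(-995.0)]
= 17.7 kcal/mol

ΔH° = 17.7 kcal/mol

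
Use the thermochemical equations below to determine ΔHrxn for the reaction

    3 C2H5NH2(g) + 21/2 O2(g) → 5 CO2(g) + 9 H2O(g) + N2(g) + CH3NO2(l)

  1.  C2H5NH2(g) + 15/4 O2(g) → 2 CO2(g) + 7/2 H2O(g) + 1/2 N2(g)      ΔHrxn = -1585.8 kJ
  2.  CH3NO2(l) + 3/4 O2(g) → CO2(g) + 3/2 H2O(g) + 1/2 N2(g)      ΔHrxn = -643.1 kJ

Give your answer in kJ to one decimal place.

eq. 1 × 3 (×3 to match 3 C2H5NH2(g) in the target): (3)·(-1585.8) = -4757.4 kJ
eq. 2 reversed (CH3NO2(l) must end up as a product): +643.1 kJ
Combining the equations, ΔHrxn = (3)·(-1585.8) + (-1)·(-643.1) = -4114.3 kJ

ΔHrxn = -4114.3 kJ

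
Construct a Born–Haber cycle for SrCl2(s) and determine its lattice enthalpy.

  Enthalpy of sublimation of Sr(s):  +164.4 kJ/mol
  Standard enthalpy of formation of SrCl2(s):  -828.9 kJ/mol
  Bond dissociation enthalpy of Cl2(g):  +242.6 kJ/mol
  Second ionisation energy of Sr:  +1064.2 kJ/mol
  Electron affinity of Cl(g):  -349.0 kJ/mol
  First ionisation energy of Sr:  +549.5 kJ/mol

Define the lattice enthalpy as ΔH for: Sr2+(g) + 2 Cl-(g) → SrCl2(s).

U = -2151.6 kJ/mol

ΔHf° = 1·ΔHsub + 1·(ΣIE) + 1·D(Cl2) + 2·EA + U
-828.9 = 1·(+164.4) + 1·(+1613.7) + 1·(+242.6) + 2·(-349.0) + U
U = -828.9 − (+1322.7) = -2151.6 kJ/mol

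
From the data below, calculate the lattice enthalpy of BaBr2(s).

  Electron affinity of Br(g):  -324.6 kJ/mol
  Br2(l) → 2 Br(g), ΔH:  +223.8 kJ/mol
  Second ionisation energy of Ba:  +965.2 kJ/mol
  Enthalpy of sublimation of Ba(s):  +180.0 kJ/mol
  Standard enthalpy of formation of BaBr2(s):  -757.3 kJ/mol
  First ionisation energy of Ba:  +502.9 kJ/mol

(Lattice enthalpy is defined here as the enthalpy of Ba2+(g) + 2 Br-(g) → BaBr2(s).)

ΔHf° = 1·ΔHsub + 1·(ΣIE) + 1·D(Br2) + 2·EA + U
-757.3 = 1·(+180.0) + 1·(+1468.1) + 1·(+223.8) + 2·(-324.6) + U
U = -757.3 − (+1222.7) = -1980.0 kJ/mol

U = -1980.0 kJ/mol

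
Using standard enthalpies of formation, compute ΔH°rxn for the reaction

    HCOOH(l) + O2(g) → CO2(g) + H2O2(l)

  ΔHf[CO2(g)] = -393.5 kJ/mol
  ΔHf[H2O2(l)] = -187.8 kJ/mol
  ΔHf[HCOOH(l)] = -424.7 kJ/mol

ΔH°rxn = -156.6 kJ/mol

Products: 1·(-393.5) + 1·(-187.8) = -581.3
Reactants: 1·(-424.7) + 1·(+0.0) = -424.7
ΔH°rxn = (-581.3) − (-424.7) = -156.6 kJ/mol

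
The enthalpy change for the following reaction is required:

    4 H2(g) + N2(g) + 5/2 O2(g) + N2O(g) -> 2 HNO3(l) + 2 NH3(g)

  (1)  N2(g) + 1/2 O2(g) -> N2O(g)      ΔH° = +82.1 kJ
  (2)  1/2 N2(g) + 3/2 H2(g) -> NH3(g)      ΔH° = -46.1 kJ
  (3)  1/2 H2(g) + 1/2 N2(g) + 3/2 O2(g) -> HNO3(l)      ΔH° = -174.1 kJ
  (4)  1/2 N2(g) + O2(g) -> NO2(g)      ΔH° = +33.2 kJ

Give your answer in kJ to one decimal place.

ΔH° = -522.5 kJ

(1) reversed: -82.1 kJ
(2) × 2: (2)·(-46.1) = -92.2 kJ
(3) × 2: (2)·(-174.1) = -348.2 kJ
(4): not needed.
Combining the equations, ΔH° = (-82.1) + (-92.2) + (-348.2) = -522.5 kJ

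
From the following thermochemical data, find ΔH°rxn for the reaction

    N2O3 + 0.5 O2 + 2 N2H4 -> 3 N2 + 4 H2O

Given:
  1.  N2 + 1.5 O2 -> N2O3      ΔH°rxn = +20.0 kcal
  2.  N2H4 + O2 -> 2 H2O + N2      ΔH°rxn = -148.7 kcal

eq. 1 reversed (N2O3 must end up as a reactant): -20.0 kcal
eq. 2 × 2 (×2 to match 2 N2H4 in the target): (2)·(-148.7) = -297.4 kcal
ΔH°rxn = (-1)·(+20.0) + (2)·(-148.7) = -317.4 kcal

ΔH°rxn = -317.4 kcal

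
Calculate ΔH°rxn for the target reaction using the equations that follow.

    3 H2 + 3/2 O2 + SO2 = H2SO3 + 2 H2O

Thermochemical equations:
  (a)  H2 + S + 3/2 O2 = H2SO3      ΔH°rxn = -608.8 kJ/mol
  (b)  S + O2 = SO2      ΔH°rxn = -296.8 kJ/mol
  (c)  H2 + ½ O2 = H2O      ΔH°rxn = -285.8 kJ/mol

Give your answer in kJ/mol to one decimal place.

(a) as written (H2SO3 already on the product side): -608.8 kJ/mol
(b) reversed (reverse to put SO2 on the reactant side): +296.8 kJ/mol
(c) × 2 (×2 to match 2 H2O in the target): (2)·(-285.8) = -571.6 kJ/mol
ΔH°rxn = (-608.8) + (+296.8) + (-571.6) = -883.6 kJ/mol

ΔH°rxn = -883.6 kJ/mol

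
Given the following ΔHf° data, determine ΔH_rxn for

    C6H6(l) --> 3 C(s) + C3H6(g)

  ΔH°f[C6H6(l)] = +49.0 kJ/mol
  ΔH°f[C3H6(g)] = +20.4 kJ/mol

Products: 3·(+0.0) + 1·(+20.4) = +20.4
Reactants: 1·(+49.0) = +49.0
ΔH_rxn = (+20.4) − (+49.0) = -28.6 kJ/mol

ΔH_rxn = -28.6 kJ/mol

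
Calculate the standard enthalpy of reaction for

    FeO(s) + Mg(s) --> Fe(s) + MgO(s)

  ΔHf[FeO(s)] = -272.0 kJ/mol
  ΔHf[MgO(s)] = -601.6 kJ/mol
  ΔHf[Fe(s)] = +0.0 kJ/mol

ΔH°rxn = -329.6 kJ/mol

ΔH°rxn = Σ nΔHf°(products) − Σ nΔHf°(reactants).
Products: 1·(+0.0) + 1·(-601.6) = -601.6
Reactants: 1·(-272.0) + 1·(+0.0) = -272.0
ΔH°rxn = (-601.6) − (-272.0) = -329.6 kJ/mol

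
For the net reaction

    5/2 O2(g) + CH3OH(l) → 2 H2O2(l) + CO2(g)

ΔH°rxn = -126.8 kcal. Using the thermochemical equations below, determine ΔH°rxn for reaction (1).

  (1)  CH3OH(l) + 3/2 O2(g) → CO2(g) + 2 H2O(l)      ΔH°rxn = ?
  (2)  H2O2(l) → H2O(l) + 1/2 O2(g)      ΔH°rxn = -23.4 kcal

ΔH°rxn = -173.6 kcal

(1) as written (CH3OH(l) already on the reactant side): contributes x
(2) reversed and × 2 (H2O2(l) must end up as a product; scale by 2 for the 2 H2O2(l)): (-2)·(-23.4) = +46.8 kcal
-126.8 = (+46.8) + x
x = (-126.8 − (+46.8)) / (1) = -173.6 kcal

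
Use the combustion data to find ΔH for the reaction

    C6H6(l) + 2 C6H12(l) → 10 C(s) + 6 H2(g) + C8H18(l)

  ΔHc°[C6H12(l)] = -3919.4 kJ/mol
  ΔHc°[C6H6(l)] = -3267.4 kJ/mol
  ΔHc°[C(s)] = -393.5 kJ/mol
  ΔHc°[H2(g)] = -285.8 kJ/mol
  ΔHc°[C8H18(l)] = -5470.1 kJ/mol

ΔH = 13.7 kJ/mol

Using ΔH = Σ nΔHc°(reactants) − Σ nΔHc°(products):
= [1·(-3267.4) + 2·(-3919.4)] − [10·(-393.5) + 6·(-285.8) + 1·(-5470.1)]
= 13.7 kJ/mol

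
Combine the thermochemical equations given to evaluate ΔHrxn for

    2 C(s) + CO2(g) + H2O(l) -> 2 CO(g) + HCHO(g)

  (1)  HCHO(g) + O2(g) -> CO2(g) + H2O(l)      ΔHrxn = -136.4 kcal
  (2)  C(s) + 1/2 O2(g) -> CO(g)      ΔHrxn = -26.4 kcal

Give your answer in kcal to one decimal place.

ΔHrxn = 83.6 kcal

(1) reversed: +136.4 kcal
(2) × 2: (2)·(-26.4) = -52.8 kcal
Since enthalpy is a state function, ΔHrxn = (+136.4) + (-52.8) = 83.6 kcal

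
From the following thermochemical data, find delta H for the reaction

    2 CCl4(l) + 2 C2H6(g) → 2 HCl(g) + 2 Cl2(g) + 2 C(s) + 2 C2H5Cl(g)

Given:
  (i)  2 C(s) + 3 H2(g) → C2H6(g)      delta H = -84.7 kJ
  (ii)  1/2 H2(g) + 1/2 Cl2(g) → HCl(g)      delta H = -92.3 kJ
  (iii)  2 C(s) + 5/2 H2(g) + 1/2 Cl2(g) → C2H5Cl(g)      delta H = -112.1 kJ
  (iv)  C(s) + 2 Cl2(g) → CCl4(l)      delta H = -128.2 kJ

delta H = 17.0 kJ

(i) reversed and × 2 (C2H6(g) must end up as a reactant; scale by 2 for the 2 C2H6(g)): (-2)·(-84.7) = +169.4 kJ
(ii) × 2 (scale by 2 for the 2 HCl(g)): (2)·(-92.3) = -184.6 kJ
(iii) × 2 (×2 to match 2 C2H5Cl(g) in the target): (2)·(-112.1) = -224.2 kJ
(iv) reversed and × 2 (reverse to put CCl4(l) on the reactant side; scale by 2 for the 2 CCl4(l)): (-2)·(-128.2) = +256.4 kJ
delta H = (-2)·(-84.7) + (2)·(-92.3) + (2)·(-112.1) + (-2)·(-128.2) = 17.0 kJ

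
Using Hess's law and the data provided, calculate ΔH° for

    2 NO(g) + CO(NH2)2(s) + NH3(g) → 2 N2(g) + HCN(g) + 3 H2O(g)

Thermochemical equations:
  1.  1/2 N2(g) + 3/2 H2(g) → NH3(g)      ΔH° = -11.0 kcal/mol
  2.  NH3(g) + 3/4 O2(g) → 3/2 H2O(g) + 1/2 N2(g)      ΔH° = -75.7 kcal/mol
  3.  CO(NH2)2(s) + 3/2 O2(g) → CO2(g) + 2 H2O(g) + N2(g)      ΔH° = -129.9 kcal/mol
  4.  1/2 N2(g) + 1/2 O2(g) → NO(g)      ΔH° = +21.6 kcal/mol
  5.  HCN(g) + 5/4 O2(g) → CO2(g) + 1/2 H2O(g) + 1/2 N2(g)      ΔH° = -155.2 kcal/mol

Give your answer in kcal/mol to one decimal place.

eq. 1: not needed (H2(g) appears nowhere else).
eq. 2 as written: -75.7 kcal/mol
eq. 3 as written (CO(NH2)2(s) already on the reactant side): -129.9 kcal/mol
eq. 4 reversed and × 2 (NO(g) must end up as a reactant; ×2 to match 2 NO(g) in the target): (-2)·(+21.6) = -43.2 kcal/mol
eq. 5 reversed (reverse to put HCN(g) on the product side): +155.2 kcal/mol
ΔH° = (-75.7) + (-129.9) + (-43.2) + (+155.2) = -93.6 kcal/mol

ΔH° = -93.6 kcal/mol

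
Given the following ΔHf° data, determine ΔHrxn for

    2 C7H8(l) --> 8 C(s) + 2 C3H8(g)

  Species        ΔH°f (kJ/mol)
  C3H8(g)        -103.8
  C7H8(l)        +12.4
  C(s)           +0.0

ΔHrxn = -232.4 kJ/mol

Products: 8·(+0.0) + 2·(-103.8) = -207.6
Reactants: 2·(+12.4) = +24.8
ΔHrxn = (-207.6) − (+24.8) = -232.4 kJ/mol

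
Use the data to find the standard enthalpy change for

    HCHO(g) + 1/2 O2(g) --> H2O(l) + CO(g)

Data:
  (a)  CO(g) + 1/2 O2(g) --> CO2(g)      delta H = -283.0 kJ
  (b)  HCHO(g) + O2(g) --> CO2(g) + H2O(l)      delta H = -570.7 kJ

(a) reversed (reverse to put CO(g) on the product side): +283.0 kJ
(b) as written (HCHO(g) already on the reactant side): -570.7 kJ
delta H = (+283.0) + (-570.7) = -287.7 kJ

delta H = -287.7 kJ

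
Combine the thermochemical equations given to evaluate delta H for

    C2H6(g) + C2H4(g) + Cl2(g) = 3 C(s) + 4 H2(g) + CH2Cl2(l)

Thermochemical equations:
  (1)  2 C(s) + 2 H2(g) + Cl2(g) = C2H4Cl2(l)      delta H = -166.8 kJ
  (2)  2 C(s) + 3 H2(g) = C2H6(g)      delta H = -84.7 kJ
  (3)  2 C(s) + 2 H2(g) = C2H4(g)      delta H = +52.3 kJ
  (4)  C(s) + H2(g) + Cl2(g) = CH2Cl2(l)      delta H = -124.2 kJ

(1): not needed.
(2) reversed: +84.7 kJ
(3) reversed: -52.3 kJ
(4) as written: -124.2 kJ
delta H = (-1)·(-84.7) + (-1)·(+52.3) + (1)·(-124.2) = -91.8 kJ

delta H = -91.8 kJ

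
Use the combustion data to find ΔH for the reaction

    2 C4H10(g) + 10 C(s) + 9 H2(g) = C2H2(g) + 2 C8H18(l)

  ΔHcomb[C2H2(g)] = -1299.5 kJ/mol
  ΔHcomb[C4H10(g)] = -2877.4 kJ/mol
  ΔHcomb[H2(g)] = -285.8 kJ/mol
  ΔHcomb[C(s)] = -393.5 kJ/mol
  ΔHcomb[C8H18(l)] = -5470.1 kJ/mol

ΔH = -22.3 kJ/mol

With combustion enthalpies, reactants minus products:
= [2·(-2877.4) + 10·(-393.5) + 9·(-285.8)] − [1·(-1299.5) + 2·(-5470.1)]
= -22.3 kJ/mol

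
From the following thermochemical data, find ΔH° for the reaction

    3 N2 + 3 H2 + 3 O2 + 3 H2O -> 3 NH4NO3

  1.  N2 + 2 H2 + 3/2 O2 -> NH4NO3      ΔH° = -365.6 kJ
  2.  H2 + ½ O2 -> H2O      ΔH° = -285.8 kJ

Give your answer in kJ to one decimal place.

eq. 1 × 3: (3)·(-365.6) = -1096.8 kJ
eq. 2 reversed and × 3: (-3)·(-285.8) = +857.4 kJ
ΔH° = (3)·(-365.6) + (-3)·(-285.8) = -239.4 kJ

ΔH° = -239.4 kJ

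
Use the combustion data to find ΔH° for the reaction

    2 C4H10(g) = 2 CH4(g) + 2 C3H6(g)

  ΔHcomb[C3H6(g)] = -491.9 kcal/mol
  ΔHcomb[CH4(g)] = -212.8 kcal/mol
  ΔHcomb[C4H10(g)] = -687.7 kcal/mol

ΔH° = 34.0 kcal/mol

Using ΔH = Σ nΔHc°(reactants) − Σ nΔHc°(products):
= [2·(-687.7)] − [2·(-212.8) + 2·(-491.9)]
= 34.0 kcal/mol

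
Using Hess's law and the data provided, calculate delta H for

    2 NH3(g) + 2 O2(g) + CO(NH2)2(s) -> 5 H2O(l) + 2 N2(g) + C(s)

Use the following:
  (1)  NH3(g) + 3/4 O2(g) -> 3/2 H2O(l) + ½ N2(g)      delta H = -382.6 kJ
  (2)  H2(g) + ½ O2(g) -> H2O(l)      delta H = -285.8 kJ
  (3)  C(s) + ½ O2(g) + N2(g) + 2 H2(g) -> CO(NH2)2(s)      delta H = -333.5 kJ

delta H = -1003.3 kJ

(1) × 2 (×2 to match 2 NH3(g) in the target): (2)·(-382.6) = -765.2 kJ
(2) × 2: (2)·(-285.8) = -571.6 kJ
(3) reversed (reverse to put CO(NH2)2(s) on the reactant side): +333.5 kJ
Combining the equations, delta H = (-765.2) + (-571.6) + (+333.5) = -1003.3 kJ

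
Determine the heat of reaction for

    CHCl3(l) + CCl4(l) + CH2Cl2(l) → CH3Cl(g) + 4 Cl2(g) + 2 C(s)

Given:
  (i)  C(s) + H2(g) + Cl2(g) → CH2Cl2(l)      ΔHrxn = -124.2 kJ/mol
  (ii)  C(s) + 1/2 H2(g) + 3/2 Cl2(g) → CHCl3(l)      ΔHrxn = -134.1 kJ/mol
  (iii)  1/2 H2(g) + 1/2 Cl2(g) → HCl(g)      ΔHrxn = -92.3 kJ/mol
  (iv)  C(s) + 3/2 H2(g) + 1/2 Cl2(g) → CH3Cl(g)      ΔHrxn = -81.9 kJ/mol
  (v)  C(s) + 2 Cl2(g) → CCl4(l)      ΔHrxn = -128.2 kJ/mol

ΔHrxn = 304.6 kJ/mol

(i) reversed (CH2Cl2(l) must end up as a reactant): +124.2 kJ/mol
(ii) reversed (CHCl3(l) must end up as a reactant): +134.1 kJ/mol
(iii): not needed (HCl(g) appears nowhere else).
(iv) as written (CH3Cl(g) already on the product side): -81.9 kJ/mol
(v) reversed (CCl4(l) must end up as a reactant): +128.2 kJ/mol
Since enthalpy is a state function, ΔHrxn = (+124.2) + (+134.1) + (-81.9) + (+128.2) = 304.6 kJ/mol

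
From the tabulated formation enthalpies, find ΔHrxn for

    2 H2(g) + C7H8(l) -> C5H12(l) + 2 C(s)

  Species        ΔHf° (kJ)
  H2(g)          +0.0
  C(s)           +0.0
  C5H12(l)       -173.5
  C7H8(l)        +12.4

ΔHrxn = -185.9 kJ

Products: 1·(-173.5) + 2·(+0.0) = -173.5
Reactants: 2·(+0.0) + 1·(+12.4) = +12.4
ΔHrxn = (-173.5) − (+12.4) = -185.9 kJ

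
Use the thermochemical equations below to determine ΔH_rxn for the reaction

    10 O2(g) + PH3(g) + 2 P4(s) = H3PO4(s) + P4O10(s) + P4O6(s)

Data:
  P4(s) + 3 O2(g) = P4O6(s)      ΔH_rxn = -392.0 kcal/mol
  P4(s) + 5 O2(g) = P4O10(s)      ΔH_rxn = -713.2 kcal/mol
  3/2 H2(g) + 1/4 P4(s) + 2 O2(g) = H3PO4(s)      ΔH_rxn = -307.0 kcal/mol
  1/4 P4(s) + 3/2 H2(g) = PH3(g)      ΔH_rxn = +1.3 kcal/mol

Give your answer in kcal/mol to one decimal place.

ΔH_rxn = -1413.5 kcal/mol

equation 1 as written: -392.0 kcal/mol
equation 2 as written: -713.2 kcal/mol
equation 3 as written: -307.0 kcal/mol
equation 4 reversed: -1.3 kcal/mol
ΔH_rxn = (1)·(-392.0) + (1)·(-713.2) + (1)·(-307.0) + (-1)·(+1.3) = -1413.5 kcal/mol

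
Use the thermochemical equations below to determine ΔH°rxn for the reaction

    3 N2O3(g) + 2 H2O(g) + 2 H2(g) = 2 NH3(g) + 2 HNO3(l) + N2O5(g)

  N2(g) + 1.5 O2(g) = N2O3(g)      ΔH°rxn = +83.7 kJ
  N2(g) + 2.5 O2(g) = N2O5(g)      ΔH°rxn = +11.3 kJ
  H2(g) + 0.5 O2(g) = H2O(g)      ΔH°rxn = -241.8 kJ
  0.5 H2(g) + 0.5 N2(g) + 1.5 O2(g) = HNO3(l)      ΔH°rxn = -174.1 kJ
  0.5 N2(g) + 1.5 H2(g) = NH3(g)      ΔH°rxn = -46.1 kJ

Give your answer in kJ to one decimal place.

ΔH°rxn = -196.6 kJ

equation 1 reversed and × 3 (reverse to put N2O3(g) on the reactant side; scale by 3 for the 3 N2O3(g)): (-3)·(+83.7) = -251.1 kJ
equation 2 as written (N2O5(g) already on the product side): +11.3 kJ
equation 3 reversed and × 2 (reverse to put H2O(g) on the reactant side; ×2 to match 2 H2O(g) in the target): (-2)·(-241.8) = +483.6 kJ
equation 4 × 2 (×2 to match 2 HNO3(l) in the target): (2)·(-174.1) = -348.2 kJ
equation 5 × 2 (×2 to match 2 NH3(g) in the target): (2)·(-46.1) = -92.2 kJ
ΔH°rxn = (-3)·(+83.7) + (1)·(+11.3) + (-2)·(-241.8) + (2)·(-174.1) + (2)·(-46.1) = -196.6 kJ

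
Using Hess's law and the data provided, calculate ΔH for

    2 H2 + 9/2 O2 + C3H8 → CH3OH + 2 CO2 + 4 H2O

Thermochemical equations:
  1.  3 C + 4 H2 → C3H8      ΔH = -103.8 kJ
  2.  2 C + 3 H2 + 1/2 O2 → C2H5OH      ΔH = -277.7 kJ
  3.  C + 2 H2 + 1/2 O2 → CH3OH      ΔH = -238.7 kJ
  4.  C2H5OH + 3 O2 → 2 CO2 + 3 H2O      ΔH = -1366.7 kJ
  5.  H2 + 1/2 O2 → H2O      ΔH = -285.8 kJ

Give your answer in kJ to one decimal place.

ΔH = -2065.1 kJ

eq. 1 reversed (C3H8 must end up as a reactant): +103.8 kJ
eq. 2 as written: -277.7 kJ
eq. 3 as written (CH3OH already on the product side): -238.7 kJ
eq. 4 as written (CO2 already on the product side): -1366.7 kJ
eq. 5 as written: -285.8 kJ
Combining the equations, ΔH = (-1)·(-103.8) + (1)·(-277.7) + (1)·(-238.7) + (1)·(-1366.7) + (1)·(-285.8) = -2065.1 kJ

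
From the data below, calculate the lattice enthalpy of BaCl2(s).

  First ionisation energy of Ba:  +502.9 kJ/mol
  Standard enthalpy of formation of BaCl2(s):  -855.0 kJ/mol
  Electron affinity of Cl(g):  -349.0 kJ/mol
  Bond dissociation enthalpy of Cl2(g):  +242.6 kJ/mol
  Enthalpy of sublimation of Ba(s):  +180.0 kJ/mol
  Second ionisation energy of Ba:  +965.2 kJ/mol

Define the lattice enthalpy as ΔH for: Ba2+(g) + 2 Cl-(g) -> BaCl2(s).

U = -2047.7 kJ/mol

ΔHf° = 1·ΔHsub + 1·(ΣIE) + 1·D(Cl2) + 2·EA + U
-855.0 = 1·(+180.0) + 1·(+1468.1) + 1·(+242.6) + 2·(-349.0) + U
U = -855.0 − (+1192.7) = -2047.7 kJ/mol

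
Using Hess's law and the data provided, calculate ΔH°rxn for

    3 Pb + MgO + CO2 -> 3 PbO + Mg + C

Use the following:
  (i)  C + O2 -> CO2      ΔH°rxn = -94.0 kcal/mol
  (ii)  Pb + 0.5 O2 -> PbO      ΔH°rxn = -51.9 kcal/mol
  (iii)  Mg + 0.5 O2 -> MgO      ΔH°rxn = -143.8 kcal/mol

ΔH°rxn = 82.1 kcal/mol

(i) reversed (CO2 must end up as a reactant): +94.0 kcal/mol
(ii) × 3 (×3 to match 3 PbO in the target): (3)·(-51.9) = -155.7 kcal/mol
(iii) reversed (reverse to put MgO on the reactant side): +143.8 kcal/mol
Combining the equations, ΔH°rxn = (+94.0) + (-155.7) + (+143.8) = 82.1 kcal/mol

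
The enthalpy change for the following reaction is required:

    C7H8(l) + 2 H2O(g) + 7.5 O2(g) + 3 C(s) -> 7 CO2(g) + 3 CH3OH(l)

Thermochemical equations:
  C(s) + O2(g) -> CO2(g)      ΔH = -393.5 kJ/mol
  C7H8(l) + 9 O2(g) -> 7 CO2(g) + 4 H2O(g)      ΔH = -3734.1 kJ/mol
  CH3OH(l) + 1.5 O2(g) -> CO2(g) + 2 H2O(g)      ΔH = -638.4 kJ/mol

ΔH = -2999.4 kJ/mol

equation 1 × 3: (3)·(-393.5) = -1180.5 kJ/mol
equation 2 as written: -3734.1 kJ/mol
equation 3 reversed and × 3: (-3)·(-638.4) = +1915.2 kJ/mol
Summing the manipulated equations, ΔH = (-1180.5) + (-3734.1) + (+1915.2) = -2999.4 kJ/mol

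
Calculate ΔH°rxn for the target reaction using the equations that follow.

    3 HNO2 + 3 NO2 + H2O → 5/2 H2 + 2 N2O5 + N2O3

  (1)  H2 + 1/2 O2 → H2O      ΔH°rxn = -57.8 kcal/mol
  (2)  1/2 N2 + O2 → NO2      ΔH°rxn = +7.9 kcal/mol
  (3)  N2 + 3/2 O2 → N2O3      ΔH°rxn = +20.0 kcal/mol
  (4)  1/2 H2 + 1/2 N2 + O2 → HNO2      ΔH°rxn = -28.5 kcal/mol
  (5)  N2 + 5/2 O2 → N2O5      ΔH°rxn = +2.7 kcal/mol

ΔH°rxn = 145.0 kcal/mol

(1) reversed (reverse to put H2O on the reactant side): +57.8 kcal/mol
(2) reversed and × 3 (NO2 must end up as a reactant; scale by 3 for the 3 NO2): (-3)·(+7.9) = -23.7 kcal/mol
(3) as written (N2O3 already on the product side): +20.0 kcal/mol
(4) reversed and × 3 (reverse to put HNO2 on the reactant side; ×3 to match 3 HNO2 in the target): (-3)·(-28.5) = +85.5 kcal/mol
(5) × 2 (×2 to match 2 N2O5 in the target): (2)·(+2.7) = +5.4 kcal/mol
Summing the manipulated equations, ΔH°rxn = (-1)·(-57.8) + (-3)·(+7.9) + (1)·(+20.0) + (-3)·(-28.5) + (2)·(+2.7) = 145.0 kcal/mol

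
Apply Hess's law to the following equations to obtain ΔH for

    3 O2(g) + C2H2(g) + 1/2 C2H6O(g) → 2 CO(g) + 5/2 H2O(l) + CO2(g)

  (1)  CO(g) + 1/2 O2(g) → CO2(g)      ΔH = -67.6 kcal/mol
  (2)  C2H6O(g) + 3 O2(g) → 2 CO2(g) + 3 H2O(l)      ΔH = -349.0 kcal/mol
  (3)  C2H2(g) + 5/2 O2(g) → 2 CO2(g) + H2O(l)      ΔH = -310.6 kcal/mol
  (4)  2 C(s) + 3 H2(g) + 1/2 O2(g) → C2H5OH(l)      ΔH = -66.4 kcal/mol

ΔH = -349.9 kcal/mol

(1) reversed and × 2: (-2)·(-67.6) = +135.2 kcal/mol
(2) × 1/2: (1/2)·(-349.0) = -174.5 kcal/mol
(3) as written: -310.6 kcal/mol
(4): not needed.
Since enthalpy is a state function, ΔH = (+135.2) + (-174.5) + (-310.6) = -349.9 kcal/mol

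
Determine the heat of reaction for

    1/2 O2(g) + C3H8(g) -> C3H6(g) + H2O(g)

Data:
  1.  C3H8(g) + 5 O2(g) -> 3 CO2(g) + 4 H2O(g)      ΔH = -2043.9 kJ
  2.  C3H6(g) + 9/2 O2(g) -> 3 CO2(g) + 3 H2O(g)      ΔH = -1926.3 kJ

ΔH = -117.6 kJ

eq. 1 as written: -2043.9 kJ
eq. 2 reversed: +1926.3 kJ
Since enthalpy is a state function, ΔH = (1)·(-2043.9) + (-1)·(-1926.3) = -117.6 kJ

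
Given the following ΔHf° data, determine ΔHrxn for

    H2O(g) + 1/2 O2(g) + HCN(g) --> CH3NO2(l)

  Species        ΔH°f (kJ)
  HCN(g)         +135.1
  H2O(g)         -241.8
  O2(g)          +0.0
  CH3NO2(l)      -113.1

ΔHrxn = -6.4 kJ

Products: 1·(-113.1) = -113.1
Reactants: 1·(-241.8) + 1/2·(+0.0) + 1·(+135.1) = -106.7
ΔHrxn = (-113.1) − (-106.7) = -6.4 kJ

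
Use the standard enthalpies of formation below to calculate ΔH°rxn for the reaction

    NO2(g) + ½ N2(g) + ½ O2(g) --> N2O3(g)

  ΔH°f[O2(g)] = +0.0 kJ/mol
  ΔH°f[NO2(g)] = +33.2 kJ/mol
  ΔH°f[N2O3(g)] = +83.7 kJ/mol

ΔH°rxn = 50.5 kJ/mol

Products: 1·(+83.7) = +83.7
Reactants: 1·(+33.2) + 1/2·(+0.0) + 1/2·(+0.0) = +33.2
ΔH°rxn = (+83.7) − (+33.2) = 50.5 kJ/mol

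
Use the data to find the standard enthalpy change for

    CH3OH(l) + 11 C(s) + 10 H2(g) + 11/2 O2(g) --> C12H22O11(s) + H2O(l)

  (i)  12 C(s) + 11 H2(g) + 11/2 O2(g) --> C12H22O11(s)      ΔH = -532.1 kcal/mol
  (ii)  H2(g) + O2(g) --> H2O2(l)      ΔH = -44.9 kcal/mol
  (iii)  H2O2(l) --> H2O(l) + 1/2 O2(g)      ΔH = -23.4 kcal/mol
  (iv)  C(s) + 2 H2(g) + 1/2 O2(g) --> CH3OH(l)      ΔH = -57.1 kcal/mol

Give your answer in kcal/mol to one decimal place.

(i) as written (C12H22O11(s) already on the product side): -532.1 kcal/mol
(ii) as written: -44.9 kcal/mol
(iii) as written (H2O(l) already on the product side): -23.4 kcal/mol
(iv) reversed (CH3OH(l) must end up as a reactant): +57.1 kcal/mol
Combining the equations, ΔH = (1)·(-532.1) + (1)·(-44.9) + (1)·(-23.4) + (-1)·(-57.1) = -543.3 kcal/mol

ΔH = -543.3 kcal/mol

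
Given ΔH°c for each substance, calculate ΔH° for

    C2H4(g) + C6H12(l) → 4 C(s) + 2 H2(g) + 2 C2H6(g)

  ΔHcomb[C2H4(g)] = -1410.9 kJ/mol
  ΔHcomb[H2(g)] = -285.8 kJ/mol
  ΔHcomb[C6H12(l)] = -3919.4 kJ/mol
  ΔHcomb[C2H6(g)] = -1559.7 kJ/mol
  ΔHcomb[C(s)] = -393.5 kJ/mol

ΔH° = -65.3 kJ/mol

With combustion enthalpies, reactants minus products:
= [1·(-1410.9) + 1·(-3919.4)] − [4·(-393.5) + 2·(-285.8) + 2·(-1559.7)]
= -65.3 kJ/mol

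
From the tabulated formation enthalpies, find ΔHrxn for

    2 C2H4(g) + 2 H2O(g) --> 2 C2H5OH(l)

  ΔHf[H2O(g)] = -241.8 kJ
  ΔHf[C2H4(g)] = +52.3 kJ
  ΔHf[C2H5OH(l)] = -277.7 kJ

Products: 2·(-277.7) = -555.4
Reactants: 2·(+52.3) + 2·(-241.8) = -379.0
ΔHrxn = (-555.4) − (-379.0) = -176.4 kJ

ΔHrxn = -176.4 kJ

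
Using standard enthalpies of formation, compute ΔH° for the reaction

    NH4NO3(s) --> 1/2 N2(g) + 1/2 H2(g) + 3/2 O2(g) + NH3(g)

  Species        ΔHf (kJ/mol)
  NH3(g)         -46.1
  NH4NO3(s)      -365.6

ΔH°rxn = Σ nΔHf°(products) − Σ nΔHf°(reactants).
Products: 1/2·(+0.0) + 1/2·(+0.0) + 3/2·(+0.0) + 1·(-46.1) = -46.1
Reactants: 1·(-365.6) = -365.6
ΔH° = (-46.1) − (-365.6) = 319.5 kJ/mol

ΔH° = 319.5 kJ/mol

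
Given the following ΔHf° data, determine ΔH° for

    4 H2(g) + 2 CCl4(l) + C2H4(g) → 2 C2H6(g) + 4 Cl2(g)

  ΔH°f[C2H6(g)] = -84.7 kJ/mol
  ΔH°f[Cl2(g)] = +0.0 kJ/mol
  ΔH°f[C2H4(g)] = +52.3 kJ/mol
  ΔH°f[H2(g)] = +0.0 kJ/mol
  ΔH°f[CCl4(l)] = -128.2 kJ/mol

ΔH° = 34.7 kJ/mol

Products: 2·(-84.7) + 4·(+0.0) = -169.4
Reactants: 4·(+0.0) + 2·(-128.2) + 1·(+52.3) = -204.1
ΔH° = (-169.4) − (-204.1) = 34.7 kJ/mol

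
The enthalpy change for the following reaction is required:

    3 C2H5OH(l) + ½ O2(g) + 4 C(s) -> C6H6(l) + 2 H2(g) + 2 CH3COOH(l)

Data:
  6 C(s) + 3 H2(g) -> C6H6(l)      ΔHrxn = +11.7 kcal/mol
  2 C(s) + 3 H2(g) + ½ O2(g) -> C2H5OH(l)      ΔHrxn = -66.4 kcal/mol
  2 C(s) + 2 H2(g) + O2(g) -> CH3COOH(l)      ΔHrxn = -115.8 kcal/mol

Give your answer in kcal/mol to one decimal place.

equation 1 as written: +11.7 kcal/mol
equation 2 reversed and × 3: (-3)·(-66.4) = +199.2 kcal/mol
equation 3 × 2: (2)·(-115.8) = -231.6 kcal/mol
ΔHrxn = (1)·(+11.7) + (-3)·(-66.4) + (2)·(-115.8) = -20.7 kcal/mol

ΔHrxn = -20.7 kcal/mol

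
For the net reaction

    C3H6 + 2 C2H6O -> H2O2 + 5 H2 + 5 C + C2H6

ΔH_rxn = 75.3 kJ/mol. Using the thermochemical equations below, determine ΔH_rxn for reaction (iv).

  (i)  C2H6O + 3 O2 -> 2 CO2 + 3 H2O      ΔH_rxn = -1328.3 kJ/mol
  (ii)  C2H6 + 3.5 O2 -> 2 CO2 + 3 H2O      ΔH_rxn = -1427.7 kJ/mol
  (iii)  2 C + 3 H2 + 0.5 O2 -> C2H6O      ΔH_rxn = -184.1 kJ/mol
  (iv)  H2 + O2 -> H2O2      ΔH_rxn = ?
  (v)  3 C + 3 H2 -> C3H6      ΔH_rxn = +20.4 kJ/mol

ΔH_rxn = -187.8 kJ/mol

(i) as written: -1328.3 kJ/mol
(ii) reversed: +1427.7 kJ/mol
(iii) reversed: +184.1 kJ/mol
(iv) as written: contributes x
(v) reversed: -20.4 kJ/mol
+75.3 = (-1328.3) + (+1427.7) + (+184.1) + (-20.4) + x
x = (+75.3 − (+263.1)) / (1) = -187.8 kJ/mol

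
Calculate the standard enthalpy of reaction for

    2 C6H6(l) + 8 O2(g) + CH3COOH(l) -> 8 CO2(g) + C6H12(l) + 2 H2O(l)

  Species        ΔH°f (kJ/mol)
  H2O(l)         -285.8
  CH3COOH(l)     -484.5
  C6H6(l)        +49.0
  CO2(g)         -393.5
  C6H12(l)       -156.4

Products: 8·(-393.5) + 1·(-156.4) + 2·(-285.8) = -3876.0
Reactants: 2·(+49.0) + 8·(+0.0) + 1·(-484.5) = -386.5
ΔH_rxn = (-3876.0) − (-386.5) = -3489.5 kJ/mol

ΔH_rxn = -3489.5 kJ/mol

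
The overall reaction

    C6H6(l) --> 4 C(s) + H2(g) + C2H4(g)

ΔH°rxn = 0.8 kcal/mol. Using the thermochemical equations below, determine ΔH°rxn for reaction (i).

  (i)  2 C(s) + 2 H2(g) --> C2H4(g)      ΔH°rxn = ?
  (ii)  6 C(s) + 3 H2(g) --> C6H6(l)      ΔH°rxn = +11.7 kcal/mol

(i) as written: contributes x
(ii) reversed: -11.7 kcal/mol
+0.8 = (-11.7) + x
x = (+0.8 − (-11.7)) / (1) = 12.5 kcal/mol

ΔH°rxn = 12.5 kcal/mol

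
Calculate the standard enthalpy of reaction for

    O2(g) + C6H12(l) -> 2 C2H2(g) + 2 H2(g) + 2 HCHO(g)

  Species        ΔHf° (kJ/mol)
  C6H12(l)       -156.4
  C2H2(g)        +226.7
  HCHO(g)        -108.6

ΔH_rxn = 392.6 kJ/mol

Products: 2·(+226.7) + 2·(+0.0) + 2·(-108.6) = +236.2
Reactants: 1·(+0.0) + 1·(-156.4) = -156.4
ΔH_rxn = (+236.2) − (-156.4) = 392.6 kJ/mol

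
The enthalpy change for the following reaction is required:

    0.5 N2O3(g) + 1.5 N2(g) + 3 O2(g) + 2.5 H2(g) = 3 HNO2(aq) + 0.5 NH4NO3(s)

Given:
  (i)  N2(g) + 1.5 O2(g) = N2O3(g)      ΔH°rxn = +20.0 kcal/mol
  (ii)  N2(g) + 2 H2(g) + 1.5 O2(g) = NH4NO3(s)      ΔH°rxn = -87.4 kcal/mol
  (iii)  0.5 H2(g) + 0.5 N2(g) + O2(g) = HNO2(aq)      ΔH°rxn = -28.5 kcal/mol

(i) reversed and × 1/2 (N2O3(g) must end up as a reactant; scale by 1/2 for the 1/2 N2O3(g)): (-1/2)·(+20.0) = -10.0 kcal/mol
(ii) × 1/2 (scale by 1/2 for the 1/2 NH4NO3(s)): (1/2)·(-87.4) = -43.7 kcal/mol
(iii) × 3 (×3 to match 3 HNO2(aq) in the target): (3)·(-28.5) = -85.5 kcal/mol
ΔH°rxn = (-1/2)·(+20.0) + (1/2)·(-87.4) + (3)·(-28.5) = -139.2 kcal/mol

ΔH°rxn = -139.2 kcal/mol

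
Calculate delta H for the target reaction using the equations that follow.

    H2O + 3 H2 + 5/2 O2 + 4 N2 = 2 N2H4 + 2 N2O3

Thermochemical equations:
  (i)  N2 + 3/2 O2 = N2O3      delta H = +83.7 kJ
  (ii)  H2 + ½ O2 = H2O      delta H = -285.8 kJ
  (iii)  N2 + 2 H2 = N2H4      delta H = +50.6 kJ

(i) × 2 (scale by 2 for the 2 N2O3): (2)·(+83.7) = +167.4 kJ
(ii) reversed (H2O must end up as a reactant): +285.8 kJ
(iii) × 2 (×2 to match 2 N2H4 in the target): (2)·(+50.6) = +101.2 kJ
delta H = (2)·(+83.7) + (-1)·(-285.8) + (2)·(+50.6) = 554.4 kJ

delta H = 554.4 kJ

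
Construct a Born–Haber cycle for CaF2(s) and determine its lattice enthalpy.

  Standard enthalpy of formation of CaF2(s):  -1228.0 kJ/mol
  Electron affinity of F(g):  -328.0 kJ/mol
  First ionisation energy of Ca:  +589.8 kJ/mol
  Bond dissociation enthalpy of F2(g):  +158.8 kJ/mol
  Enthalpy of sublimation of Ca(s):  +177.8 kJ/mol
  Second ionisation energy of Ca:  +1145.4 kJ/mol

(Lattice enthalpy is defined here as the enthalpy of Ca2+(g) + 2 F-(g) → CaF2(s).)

ΔHf° = 1·ΔHsub + 1·(ΣIE) + 1·D(F2) + 2·EA + U
-1228.0 = 1·(+177.8) + 1·(+1735.2) + 1·(+158.8) + 2·(-328.0) + U
U = -1228.0 − (+1415.8) = -2643.8 kJ/mol

U = -2643.8 kJ/mol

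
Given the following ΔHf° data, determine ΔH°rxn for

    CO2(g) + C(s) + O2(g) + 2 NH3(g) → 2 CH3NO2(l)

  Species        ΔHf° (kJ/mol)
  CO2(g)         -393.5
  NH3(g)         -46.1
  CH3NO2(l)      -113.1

ΔH°rxn = 259.5 kJ/mol

Products: 2·(-113.1) = -226.2
Reactants: 1·(-393.5) + 1·(+0.0) + 1·(+0.0) + 2·(-46.1) = -485.7
ΔH°rxn = (-226.2) − (-485.7) = 259.5 kJ/mol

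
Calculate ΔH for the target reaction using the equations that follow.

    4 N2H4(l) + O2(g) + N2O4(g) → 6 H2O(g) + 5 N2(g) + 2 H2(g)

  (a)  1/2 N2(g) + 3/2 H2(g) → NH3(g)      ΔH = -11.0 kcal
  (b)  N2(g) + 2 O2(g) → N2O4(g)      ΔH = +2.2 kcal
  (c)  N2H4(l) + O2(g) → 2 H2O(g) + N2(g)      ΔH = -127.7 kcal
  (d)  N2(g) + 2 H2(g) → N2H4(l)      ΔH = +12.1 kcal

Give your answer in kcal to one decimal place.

(a): not needed.
(b) reversed: -2.2 kcal
(c) × 3: (3)·(-127.7) = -383.1 kcal
(d) reversed: -12.1 kcal
ΔH = (-1)·(+2.2) + (3)·(-127.7) + (-1)·(+12.1) = -397.4 kcal

ΔH = -397.4 kcal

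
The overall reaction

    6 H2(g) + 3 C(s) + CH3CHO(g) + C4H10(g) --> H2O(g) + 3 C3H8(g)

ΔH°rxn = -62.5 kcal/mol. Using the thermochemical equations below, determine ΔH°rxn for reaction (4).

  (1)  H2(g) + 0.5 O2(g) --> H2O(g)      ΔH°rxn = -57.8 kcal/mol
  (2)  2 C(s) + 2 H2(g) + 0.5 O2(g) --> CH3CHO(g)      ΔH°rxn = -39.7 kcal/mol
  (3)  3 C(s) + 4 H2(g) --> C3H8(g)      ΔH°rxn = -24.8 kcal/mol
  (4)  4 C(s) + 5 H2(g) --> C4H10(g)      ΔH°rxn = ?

ΔH°rxn = -30.0 kcal/mol

(1) as written (H2O(g) already on the product side): -57.8 kcal/mol
(2) reversed (reverse to put CH3CHO(g) on the reactant side): +39.7 kcal/mol
(3) × 3 (×3 to match 3 C3H8(g) in the target): (3)·(-24.8) = -74.4 kcal/mol
(4) reversed (reverse to put C4H10(g) on the reactant side): contributes −x
-62.5 = (-57.8) + (+39.7) + (-74.4) − x
x = (-62.5 − (-92.5)) / (-1) = -30.0 kcal/mol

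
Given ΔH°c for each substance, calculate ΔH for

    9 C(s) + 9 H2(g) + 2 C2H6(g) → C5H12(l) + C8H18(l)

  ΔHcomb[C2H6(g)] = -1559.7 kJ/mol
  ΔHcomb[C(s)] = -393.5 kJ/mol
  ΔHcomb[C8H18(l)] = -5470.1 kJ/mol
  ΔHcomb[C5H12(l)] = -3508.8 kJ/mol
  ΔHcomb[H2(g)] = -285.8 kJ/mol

Using ΔH = Σ nΔHc°(reactants) − Σ nΔHc°(products):
= [9·(-393.5) + 9·(-285.8) + 2·(-1559.7)] − [1·(-3508.8) + 1·(-5470.1)]
= -254.2 kJ/mol

ΔH = -254.2 kJ/mol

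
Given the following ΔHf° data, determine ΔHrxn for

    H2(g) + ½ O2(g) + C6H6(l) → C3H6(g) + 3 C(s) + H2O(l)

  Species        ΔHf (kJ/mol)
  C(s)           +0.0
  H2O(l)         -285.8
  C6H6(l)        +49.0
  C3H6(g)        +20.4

ΔH°rxn = Σ nΔHf°(products) − Σ nΔHf°(reactants).
Products: 1·(+20.4) + 3·(+0.0) + 1·(-285.8) = -265.4
Reactants: 1·(+0.0) + 1/2·(+0.0) + 1·(+49.0) = +49.0
ΔHrxn = (-265.4) − (+49.0) = -314.4 kJ/mol

ΔHrxn = -314.4 kJ/mol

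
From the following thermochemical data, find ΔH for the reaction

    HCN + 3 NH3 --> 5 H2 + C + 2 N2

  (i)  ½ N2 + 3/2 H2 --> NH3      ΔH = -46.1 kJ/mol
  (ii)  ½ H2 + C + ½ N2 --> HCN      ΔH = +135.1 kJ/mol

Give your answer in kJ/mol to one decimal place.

ΔH = 3.2 kJ/mol

(i) reversed and × 3 (NH3 must end up as a reactant; scale by 3 for the 3 NH3): (-3)·(-46.1) = +138.3 kJ/mol
(ii) reversed (reverse to put HCN on the reactant side): -135.1 kJ/mol
ΔH = (+138.3) + (-135.1) = 3.2 kJ/mol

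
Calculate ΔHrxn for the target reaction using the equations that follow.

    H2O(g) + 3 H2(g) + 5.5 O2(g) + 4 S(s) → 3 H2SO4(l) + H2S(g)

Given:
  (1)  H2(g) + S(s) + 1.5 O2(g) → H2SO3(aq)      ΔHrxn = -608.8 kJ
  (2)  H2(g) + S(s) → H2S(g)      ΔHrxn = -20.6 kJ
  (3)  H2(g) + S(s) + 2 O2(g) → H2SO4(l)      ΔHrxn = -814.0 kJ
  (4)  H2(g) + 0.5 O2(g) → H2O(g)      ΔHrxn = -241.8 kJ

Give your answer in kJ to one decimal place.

(1): not needed (H2SO3(aq) appears nowhere else).
(2) as written (H2S(g) already on the product side): -20.6 kJ
(3) × 3 (scale by 3 for the 3 H2SO4(l)): (3)·(-814.0) = -2442.0 kJ
(4) reversed (reverse to put H2O(g) on the reactant side): +241.8 kJ
Summing the manipulated equations, ΔHrxn = (-20.6) + (-2442.0) + (+241.8) = -2220.8 kJ

ΔHrxn = -2220.8 kJ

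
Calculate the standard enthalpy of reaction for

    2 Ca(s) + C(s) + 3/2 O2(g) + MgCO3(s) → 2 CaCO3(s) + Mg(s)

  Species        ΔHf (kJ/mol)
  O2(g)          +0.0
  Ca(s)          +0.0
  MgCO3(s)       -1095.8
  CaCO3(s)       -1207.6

ΔH° = -1319.4 kJ/mol

Products: 2·(-1207.6) + 1·(+0.0) = -2415.2
Reactants: 2·(+0.0) + 1·(+0.0) + 3/2·(+0.0) + 1·(-1095.8) = -1095.8
ΔH° = (-2415.2) − (-1095.8) = -1319.4 kJ/mol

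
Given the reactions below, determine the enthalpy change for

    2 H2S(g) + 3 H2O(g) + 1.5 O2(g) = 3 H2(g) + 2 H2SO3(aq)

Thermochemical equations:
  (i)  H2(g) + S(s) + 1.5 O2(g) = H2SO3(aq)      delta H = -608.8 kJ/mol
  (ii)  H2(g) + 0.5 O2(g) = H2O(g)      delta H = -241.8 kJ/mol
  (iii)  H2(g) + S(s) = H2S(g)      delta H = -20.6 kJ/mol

delta H = -451.0 kJ/mol

(i) × 2: (2)·(-608.8) = -1217.6 kJ/mol
(ii) reversed and × 3: (-3)·(-241.8) = +725.4 kJ/mol
(iii) reversed and × 2: (-2)·(-20.6) = +41.2 kJ/mol
Combining the equations, delta H = (-1217.6) + (+725.4) + (+41.2) = -451.0 kJ/mol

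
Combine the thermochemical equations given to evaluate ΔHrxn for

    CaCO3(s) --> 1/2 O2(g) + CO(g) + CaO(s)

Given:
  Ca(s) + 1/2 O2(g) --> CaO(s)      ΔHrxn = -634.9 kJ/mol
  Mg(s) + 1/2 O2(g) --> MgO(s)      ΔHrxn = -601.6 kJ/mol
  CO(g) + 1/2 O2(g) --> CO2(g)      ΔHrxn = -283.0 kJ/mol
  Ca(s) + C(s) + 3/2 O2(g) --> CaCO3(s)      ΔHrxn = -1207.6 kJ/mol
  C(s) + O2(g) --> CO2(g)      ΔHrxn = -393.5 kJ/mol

ΔHrxn = 462.2 kJ/mol

equation 1 as written (CaO(s) already on the product side): -634.9 kJ/mol
equation 2: not needed (Mg(s) appears nowhere else).
equation 3 reversed (reverse to put CO(g) on the product side): +283.0 kJ/mol
equation 4 reversed (reverse to put CaCO3(s) on the reactant side): +1207.6 kJ/mol
equation 5 as written: -393.5 kJ/mol
Combining the equations, ΔHrxn = (-634.9) + (+283.0) + (+1207.6) + (-393.5) = 462.2 kJ/mol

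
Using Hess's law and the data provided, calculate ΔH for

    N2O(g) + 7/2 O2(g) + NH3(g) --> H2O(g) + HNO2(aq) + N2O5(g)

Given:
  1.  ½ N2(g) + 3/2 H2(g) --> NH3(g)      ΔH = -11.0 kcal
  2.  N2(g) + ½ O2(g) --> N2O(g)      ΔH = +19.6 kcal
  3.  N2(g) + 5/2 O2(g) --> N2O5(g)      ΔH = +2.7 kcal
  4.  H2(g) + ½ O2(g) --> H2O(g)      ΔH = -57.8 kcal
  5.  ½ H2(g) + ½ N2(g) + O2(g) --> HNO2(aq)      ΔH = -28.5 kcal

ΔH = -92.2 kcal

eq. 1 reversed: +11.0 kcal
eq. 2 reversed: -19.6 kcal
eq. 3 as written: +2.7 kcal
eq. 4 as written: -57.8 kcal
eq. 5 as written: -28.5 kcal
ΔH = (+11.0) + (-19.6) + (+2.7) + (-57.8) + (-28.5) = -92.2 kcal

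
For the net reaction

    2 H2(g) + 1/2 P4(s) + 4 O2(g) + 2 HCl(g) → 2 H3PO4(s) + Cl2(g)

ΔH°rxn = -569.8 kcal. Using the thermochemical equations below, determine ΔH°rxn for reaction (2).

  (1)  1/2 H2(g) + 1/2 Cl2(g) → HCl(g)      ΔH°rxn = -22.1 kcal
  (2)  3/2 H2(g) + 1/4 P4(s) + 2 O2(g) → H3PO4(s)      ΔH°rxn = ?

(1) reversed and × 2 (HCl(g) must end up as a reactant; scale by 2 for the 2 HCl(g)): (-2)·(-22.1) = +44.2 kcal
(2) × 2 (×2 to match 2 H3PO4(s) in the target): contributes 2·x
-569.8 = (+44.2) + 2·x
x = (-569.8 − (+44.2)) / (2) = -307.0 kcal

ΔH°rxn = -307.0 kcal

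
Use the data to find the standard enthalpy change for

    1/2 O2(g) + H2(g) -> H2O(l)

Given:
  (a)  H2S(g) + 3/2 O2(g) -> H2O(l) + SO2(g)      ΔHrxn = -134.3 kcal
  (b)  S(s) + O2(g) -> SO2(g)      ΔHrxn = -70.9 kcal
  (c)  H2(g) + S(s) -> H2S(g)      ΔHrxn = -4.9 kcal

(a) as written: -134.3 kcal
(b) reversed: +70.9 kcal
(c) as written: -4.9 kcal
ΔHrxn = (1)·(-134.3) + (-1)·(-70.9) + (1)·(-4.9) = -68.3 kcal

ΔHrxn = -68.3 kcal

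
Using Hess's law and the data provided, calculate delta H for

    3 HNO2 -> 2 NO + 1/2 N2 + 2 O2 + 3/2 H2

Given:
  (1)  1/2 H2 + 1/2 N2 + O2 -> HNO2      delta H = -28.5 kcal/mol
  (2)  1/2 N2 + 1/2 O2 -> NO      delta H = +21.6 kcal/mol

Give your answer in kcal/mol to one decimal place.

(1) reversed and × 3 (reverse to put HNO2 on the reactant side; scale by 3 for the 3 HNO2): (-3)·(-28.5) = +85.5 kcal/mol
(2) × 2 (scale by 2 for the 2 NO): (2)·(+21.6) = +43.2 kcal/mol
Summing the manipulated equations, delta H = (-3)·(-28.5) + (2)·(+21.6) = 128.7 kcal/mol

delta H = 128.7 kcal/mol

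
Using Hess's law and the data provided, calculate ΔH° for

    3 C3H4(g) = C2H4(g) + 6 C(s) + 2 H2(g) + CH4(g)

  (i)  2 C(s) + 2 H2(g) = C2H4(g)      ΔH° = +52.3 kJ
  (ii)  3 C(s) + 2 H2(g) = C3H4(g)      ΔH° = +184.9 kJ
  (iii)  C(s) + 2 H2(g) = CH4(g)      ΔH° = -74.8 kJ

ΔH° = -577.2 kJ

(i) as written: +52.3 kJ
(ii) reversed and × 3: (-3)·(+184.9) = -554.7 kJ
(iii) as written: -74.8 kJ
Combining the equations, ΔH° = (1)·(+52.3) + (-3)·(+184.9) + (1)·(-74.8) = -577.2 kJ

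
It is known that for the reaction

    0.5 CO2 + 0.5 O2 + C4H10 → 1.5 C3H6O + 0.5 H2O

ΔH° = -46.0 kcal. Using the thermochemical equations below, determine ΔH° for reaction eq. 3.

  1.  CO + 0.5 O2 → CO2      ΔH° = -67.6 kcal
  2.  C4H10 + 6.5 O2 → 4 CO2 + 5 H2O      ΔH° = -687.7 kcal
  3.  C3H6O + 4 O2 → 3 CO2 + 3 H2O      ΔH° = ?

eq. 1: not needed (CO appears nowhere else).
eq. 2 as written (C4H10 already on the reactant side): -687.7 kcal
eq. 3 reversed and × 3/2 (reverse to put C3H6O on the product side; ×3/2 to match 3/2 C3H6O in the target): contributes −3/2·x
-46.0 = (-687.7) − 3/2·x
x = (-46.0 − (-687.7)) / (-3/2) = -427.8 kcal

ΔH° = -427.8 kcal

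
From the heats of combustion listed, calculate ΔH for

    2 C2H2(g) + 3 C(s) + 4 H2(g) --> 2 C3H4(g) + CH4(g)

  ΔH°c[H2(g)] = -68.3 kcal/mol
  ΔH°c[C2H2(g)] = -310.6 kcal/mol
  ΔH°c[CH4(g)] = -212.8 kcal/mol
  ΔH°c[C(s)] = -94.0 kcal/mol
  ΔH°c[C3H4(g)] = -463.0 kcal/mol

Using ΔH = Σ nΔHc°(reactants) − Σ nΔHc°(products):
= [2·(-310.6) + 3·(-94.0) + 4·(-68.3)] − [2·(-463.0) + 1·(-212.8)]
= -37.6 kcal/mol

ΔH = -37.6 kcal/mol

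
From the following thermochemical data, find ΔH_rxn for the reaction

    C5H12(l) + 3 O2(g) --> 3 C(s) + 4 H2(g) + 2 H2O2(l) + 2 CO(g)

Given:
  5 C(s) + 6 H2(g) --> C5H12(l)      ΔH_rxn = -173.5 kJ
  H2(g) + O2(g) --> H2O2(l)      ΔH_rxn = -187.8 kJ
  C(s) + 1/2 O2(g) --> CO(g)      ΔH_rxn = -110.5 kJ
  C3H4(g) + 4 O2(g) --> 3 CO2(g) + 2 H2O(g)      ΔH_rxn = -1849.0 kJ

ΔH_rxn = -423.1 kJ

equation 1 reversed (C5H12(l) must end up as a reactant): +173.5 kJ
equation 2 × 2 (scale by 2 for the 2 H2O2(l)): (2)·(-187.8) = -375.6 kJ
equation 3 × 2 (scale by 2 for the 2 CO(g)): (2)·(-110.5) = -221.0 kJ
equation 4: not needed (C3H4(g) appears nowhere else).
Since enthalpy is a state function, ΔH_rxn = (-1)·(-173.5) + (2)·(-187.8) + (2)·(-110.5) = -423.1 kJ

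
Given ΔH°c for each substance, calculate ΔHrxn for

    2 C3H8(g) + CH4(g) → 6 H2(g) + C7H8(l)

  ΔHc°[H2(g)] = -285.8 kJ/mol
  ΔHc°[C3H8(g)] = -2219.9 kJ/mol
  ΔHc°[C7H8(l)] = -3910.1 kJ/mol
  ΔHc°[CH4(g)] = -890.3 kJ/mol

ΔHrxn = 294.8 kJ/mol

With combustion enthalpies, reactants minus products:
= [2·(-2219.9) + 1·(-890.3)] − [6·(-285.8) + 1·(-3910.1)]
= 294.8 kJ/mol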